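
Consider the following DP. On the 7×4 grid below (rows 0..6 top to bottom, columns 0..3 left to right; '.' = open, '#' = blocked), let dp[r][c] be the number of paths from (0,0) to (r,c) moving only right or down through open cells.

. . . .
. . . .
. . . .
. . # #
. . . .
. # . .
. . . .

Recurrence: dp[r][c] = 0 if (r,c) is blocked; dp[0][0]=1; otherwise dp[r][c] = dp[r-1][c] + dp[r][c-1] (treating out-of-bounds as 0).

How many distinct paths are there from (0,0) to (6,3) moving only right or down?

16

r\c   0   1   2   3
  0   1   1   1   1
  1   1   2   3   4
  2   1   3   6  10
  3   1   4   0   0
  4   1   5   5   5
  5   1   0   5  10
  6   1   1   6  16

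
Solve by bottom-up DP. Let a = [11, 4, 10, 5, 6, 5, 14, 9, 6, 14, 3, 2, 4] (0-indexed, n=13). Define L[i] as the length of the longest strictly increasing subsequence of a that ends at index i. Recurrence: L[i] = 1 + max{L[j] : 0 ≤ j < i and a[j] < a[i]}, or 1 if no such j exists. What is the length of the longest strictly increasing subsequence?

5

   i    0    1    2    3    4    5    6    7    8    9   10   11   12
a[i]   11    4   10    5    6    5   14    9    6   14    3    2    4
L[i]    1    1    2    2    3    2    4    4    3    5    1    1    2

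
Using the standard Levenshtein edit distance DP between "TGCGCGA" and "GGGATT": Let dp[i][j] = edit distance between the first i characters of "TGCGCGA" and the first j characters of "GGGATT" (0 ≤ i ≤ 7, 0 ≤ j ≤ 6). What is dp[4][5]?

   ''  G  G  G  A  T  T
''  0  1  2  3  4  5  6
 T  1  1  2  3  4  4  5
 G  2  1  1  2  3  4  5
 C  3  2  2  2  3  4  5
 G  4  3  2  2  3  4  5
 C  5  4  3  3  3  4  5
 G  6  5  4  3  4  4  5
 A  7  6  5  4  3  4  5

4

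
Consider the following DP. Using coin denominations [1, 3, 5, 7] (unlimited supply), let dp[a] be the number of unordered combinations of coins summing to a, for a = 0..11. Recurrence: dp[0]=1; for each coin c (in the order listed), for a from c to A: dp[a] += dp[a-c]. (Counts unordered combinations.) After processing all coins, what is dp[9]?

after  coin     0     1     2     3     4     5     6     7     8     9    10    11
          1     1     1     1     1     1     1     1     1     1     1     1     1
          3     1     1     1     2     2     2     3     3     3     4     4     4
          5     1     1     1     2     2     3     4     4     5     6     7     8
          7     1     1     1     2     2     3     4     5     6     7     9    10

7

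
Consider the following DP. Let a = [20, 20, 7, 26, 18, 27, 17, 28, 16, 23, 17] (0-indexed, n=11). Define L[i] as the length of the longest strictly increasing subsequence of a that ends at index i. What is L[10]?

   i    0    1    2    3    4    5    6    7    8    9   10
a[i]   20   20    7   26   18   27   17   28   16   23   17
L[i]    1    1    1    2    2    3    2    4    2    3    3

3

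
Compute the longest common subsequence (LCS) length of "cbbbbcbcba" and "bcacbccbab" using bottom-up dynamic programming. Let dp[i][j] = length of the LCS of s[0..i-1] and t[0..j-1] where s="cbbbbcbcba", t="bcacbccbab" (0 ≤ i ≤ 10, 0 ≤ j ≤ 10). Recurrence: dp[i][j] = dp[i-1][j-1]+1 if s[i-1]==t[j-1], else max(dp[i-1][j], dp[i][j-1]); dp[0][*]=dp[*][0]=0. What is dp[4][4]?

1

   ''  b  c  a  c  b  c  c  b  a  b
''  0  0  0  0  0  0  0  0  0  0  0
 c  0  0  1  1  1  1  1  1  1  1  1
 b  0  1  1  1  1  2  2  2  2  2  2
 b  0  1  1  1  1  2  2  2  3  3  3
 b  0  1  1  1  1  2  2  2  3  3  4
 b  0  1  1  1  1  2  2  2  3  3  4
 c  0  1  2  2  2  2  3  3  3  3  4
 b  0  1  2  2  2  3  3  3  4  4  4
 c  0  1  2  2  3  3  4  4  4  4  4
 b  0  1  2  2  3  4  4  4  5  5  5
 a  0  1  2  3  3  4  4  4  5  6  6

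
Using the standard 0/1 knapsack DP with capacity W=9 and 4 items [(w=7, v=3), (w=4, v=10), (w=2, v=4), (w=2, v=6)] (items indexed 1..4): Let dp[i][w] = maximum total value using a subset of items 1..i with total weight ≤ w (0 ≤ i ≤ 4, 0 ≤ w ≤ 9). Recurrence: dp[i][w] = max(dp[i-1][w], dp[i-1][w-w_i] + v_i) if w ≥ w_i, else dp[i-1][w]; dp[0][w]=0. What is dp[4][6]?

16

i\w   0   1   2   3   4   5   6   7   8   9
  0   0   0   0   0   0   0   0   0   0   0
  1   0   0   0   0   0   0   0   3   3   3
  2   0   0   0   0  10  10  10  10  10  10
  3   0   0   4   4  10  10  14  14  14  14
  4   0   0   6   6  10  10  16  16  20  20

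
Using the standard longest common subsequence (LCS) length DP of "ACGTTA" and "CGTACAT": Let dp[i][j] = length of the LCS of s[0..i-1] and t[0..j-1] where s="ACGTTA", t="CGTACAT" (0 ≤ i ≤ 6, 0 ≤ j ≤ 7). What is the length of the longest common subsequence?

4

   ''  C  G  T  A  C  A  T
''  0  0  0  0  0  0  0  0
 A  0  0  0  0  1  1  1  1
 C  0  1  1  1  1  2  2  2
 G  0  1  2  2  2  2  2  2
 T  0  1  2  3  3  3  3  3
 T  0  1  2  3  3  3  3  4
 A  0  1  2  3  4  4  4  4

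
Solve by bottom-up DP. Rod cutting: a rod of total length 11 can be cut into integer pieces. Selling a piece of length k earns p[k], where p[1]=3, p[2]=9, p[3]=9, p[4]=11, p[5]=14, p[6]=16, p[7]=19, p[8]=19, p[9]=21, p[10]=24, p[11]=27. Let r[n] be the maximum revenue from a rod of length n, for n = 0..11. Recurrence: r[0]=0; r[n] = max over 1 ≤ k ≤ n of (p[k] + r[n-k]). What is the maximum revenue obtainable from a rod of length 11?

   n    0    1    2    3    4    5    6    7    8    9   10   11
r[n]    0    3    9   12   18   21   27   30   36   39   45   48

48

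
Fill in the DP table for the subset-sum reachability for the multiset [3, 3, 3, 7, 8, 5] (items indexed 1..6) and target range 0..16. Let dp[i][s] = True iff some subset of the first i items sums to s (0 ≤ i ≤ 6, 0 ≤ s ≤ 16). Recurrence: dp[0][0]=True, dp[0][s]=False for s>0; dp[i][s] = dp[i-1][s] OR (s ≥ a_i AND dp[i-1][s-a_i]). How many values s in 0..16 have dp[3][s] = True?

4

i\s   0   1   2   3   4   5   6   7   8   9  10  11  12  13  14  15  16
  0   T   F   F   F   F   F   F   F   F   F   F   F   F   F   F   F   F
  1   T   F   F   T   F   F   F   F   F   F   F   F   F   F   F   F   F
  2   T   F   F   T   F   F   T   F   F   F   F   F   F   F   F   F   F
  3   T   F   F   T   F   F   T   F   F   T   F   F   F   F   F   F   F
  4   T   F   F   T   F   F   T   T   F   T   T   F   F   T   F   F   T
  5   T   F   F   T   F   F   T   T   T   T   T   T   F   T   T   T   T
  6   T   F   F   T   F   T   T   T   T   T   T   T   T   T   T   T   T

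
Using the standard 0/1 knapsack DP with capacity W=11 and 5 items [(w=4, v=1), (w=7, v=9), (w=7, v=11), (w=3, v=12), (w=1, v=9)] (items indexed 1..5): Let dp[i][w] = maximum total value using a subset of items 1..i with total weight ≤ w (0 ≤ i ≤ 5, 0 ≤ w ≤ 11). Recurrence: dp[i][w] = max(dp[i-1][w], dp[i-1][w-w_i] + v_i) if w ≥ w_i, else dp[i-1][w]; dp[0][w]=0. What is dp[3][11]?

12

i\w   0   1   2   3   4   5   6   7   8   9  10  11
  0   0   0   0   0   0   0   0   0   0   0   0   0
  1   0   0   0   0   1   1   1   1   1   1   1   1
  2   0   0   0   0   1   1   1   9   9   9   9  10
  3   0   0   0   0   1   1   1  11  11  11  11  12
  4   0   0   0  12  12  12  12  13  13  13  23  23
  5   0   9   9  12  21  21  21  21  22  22  23  32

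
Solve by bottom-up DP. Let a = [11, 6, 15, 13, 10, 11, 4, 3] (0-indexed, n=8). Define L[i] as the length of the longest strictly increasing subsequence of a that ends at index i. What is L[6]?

   i    0    1    2    3    4    5    6    7
a[i]   11    6   15   13   10   11    4    3
L[i]    1    1    2    2    2    3    1    1

1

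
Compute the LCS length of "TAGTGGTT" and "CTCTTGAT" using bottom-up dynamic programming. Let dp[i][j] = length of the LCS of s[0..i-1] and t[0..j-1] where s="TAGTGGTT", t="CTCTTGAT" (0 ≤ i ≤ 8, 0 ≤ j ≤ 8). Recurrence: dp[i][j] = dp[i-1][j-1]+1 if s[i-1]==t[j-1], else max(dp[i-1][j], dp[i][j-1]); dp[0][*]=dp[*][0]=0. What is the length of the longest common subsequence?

   ''  C  T  C  T  T  G  A  T
''  0  0  0  0  0  0  0  0  0
 T  0  0  1  1  1  1  1  1  1
 A  0  0  1  1  1  1  1  2  2
 G  0  0  1  1  1  1  2  2  2
 T  0  0  1  1  2  2  2  2  3
 G  0  0  1  1  2  2  3  3  3
 G  0  0  1  1  2  2  3  3  3
 T  0  0  1  1  2  3  3  3  4
 T  0  0  1  1  2  3  3  3  4

4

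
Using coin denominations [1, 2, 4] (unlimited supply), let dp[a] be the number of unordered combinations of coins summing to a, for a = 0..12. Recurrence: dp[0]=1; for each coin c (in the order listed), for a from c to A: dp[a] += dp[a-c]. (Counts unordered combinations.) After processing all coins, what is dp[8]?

after  coin     0     1     2     3     4     5     6     7     8     9    10    11    12
          1     1     1     1     1     1     1     1     1     1     1     1     1     1
          2     1     1     2     2     3     3     4     4     5     5     6     6     7
          4     1     1     2     2     4     4     6     6     9     9    12    12    16

9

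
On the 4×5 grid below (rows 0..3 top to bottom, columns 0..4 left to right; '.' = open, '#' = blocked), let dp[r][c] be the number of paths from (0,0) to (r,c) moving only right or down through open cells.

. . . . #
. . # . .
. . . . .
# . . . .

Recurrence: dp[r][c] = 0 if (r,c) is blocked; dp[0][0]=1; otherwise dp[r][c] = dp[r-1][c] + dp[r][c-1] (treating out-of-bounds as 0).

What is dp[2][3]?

4

r\c   0   1   2   3   4
  0   1   1   1   1   0
  1   1   2   0   1   1
  2   1   3   3   4   5
  3   0   3   6  10  15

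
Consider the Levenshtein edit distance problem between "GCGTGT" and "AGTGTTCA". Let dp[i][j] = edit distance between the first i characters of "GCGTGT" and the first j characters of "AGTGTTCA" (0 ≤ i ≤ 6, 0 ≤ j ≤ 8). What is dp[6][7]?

   ''  A  G  T  G  T  T  C  A
''  0  1  2  3  4  5  6  7  8
 G  1  1  1  2  3  4  5  6  7
 C  2  2  2  2  3  4  5  5  6
 G  3  3  2  3  2  3  4  5  6
 T  4  4  3  2  3  2  3  4  5
 G  5  5  4  3  2  3  3  4  5
 T  6  6  5  4  3  2  3  4  5

4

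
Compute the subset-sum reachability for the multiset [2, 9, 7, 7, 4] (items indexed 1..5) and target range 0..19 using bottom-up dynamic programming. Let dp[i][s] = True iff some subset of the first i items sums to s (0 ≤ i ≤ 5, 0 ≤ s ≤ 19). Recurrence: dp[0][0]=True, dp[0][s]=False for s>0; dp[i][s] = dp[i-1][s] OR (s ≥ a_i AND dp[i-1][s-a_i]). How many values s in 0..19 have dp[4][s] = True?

i\s   0   1   2   3   4   5   6   7   8   9  10  11  12  13  14  15  16  17  18  19
  0   T   F   F   F   F   F   F   F   F   F   F   F   F   F   F   F   F   F   F   F
  1   T   F   T   F   F   F   F   F   F   F   F   F   F   F   F   F   F   F   F   F
  2   T   F   T   F   F   F   F   F   F   T   F   T   F   F   F   F   F   F   F   F
  3   T   F   T   F   F   F   F   T   F   T   F   T   F   F   F   F   T   F   T   F
  4   T   F   T   F   F   F   F   T   F   T   F   T   F   F   T   F   T   F   T   F
  5   T   F   T   F   T   F   T   T   F   T   F   T   F   T   T   T   T   F   T   F

8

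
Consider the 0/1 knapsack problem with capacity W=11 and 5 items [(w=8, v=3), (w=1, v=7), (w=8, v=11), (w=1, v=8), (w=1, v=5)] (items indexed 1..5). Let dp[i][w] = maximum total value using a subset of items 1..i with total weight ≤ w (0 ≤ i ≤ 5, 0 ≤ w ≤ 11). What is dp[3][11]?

18

i\w   0   1   2   3   4   5   6   7   8   9  10  11
  0   0   0   0   0   0   0   0   0   0   0   0   0
  1   0   0   0   0   0   0   0   0   3   3   3   3
  2   0   7   7   7   7   7   7   7   7  10  10  10
  3   0   7   7   7   7   7   7   7  11  18  18  18
  4   0   8  15  15  15  15  15  15  15  19  26  26
  5   0   8  15  20  20  20  20  20  20  20  26  31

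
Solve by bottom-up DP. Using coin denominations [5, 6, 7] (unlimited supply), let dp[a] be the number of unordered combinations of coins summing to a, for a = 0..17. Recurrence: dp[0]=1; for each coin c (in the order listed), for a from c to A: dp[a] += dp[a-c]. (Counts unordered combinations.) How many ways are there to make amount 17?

after  coin     0     1     2     3     4     5     6     7     8     9    10    11    12    13    14    15    16    17
          5     1     0     0     0     0     1     0     0     0     0     1     0     0     0     0     1     0     0
          6     1     0     0     0     0     1     1     0     0     0     1     1     1     0     0     1     1     1
          7     1     0     0     0     0     1     1     1     0     0     1     1     2     1     1     1     1     2

2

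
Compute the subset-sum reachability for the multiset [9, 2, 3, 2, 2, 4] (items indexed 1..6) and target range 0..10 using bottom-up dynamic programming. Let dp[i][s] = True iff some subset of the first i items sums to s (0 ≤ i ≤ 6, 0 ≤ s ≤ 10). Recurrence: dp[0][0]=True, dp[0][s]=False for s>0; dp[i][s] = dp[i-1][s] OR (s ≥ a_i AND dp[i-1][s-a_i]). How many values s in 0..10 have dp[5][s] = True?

i\s   0   1   2   3   4   5   6   7   8   9  10
  0   T   F   F   F   F   F   F   F   F   F   F
  1   T   F   F   F   F   F   F   F   F   T   F
  2   T   F   T   F   F   F   F   F   F   T   F
  3   T   F   T   T   F   T   F   F   F   T   F
  4   T   F   T   T   T   T   F   T   F   T   F
  5   T   F   T   T   T   T   T   T   F   T   F
  6   T   F   T   T   T   T   T   T   T   T   T

8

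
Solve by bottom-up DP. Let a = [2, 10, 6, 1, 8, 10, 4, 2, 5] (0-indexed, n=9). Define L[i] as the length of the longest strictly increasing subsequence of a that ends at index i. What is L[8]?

3

   i    0    1    2    3    4    5    6    7    8
a[i]    2   10    6    1    8   10    4    2    5
L[i]    1    2    2    1    3    4    2    2    3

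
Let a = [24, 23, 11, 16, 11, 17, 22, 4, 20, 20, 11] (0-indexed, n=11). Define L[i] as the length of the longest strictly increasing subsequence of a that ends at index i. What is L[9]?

   i    0    1    2    3    4    5    6    7    8    9   10
a[i]   24   23   11   16   11   17   22    4   20   20   11
L[i]    1    1    1    2    1    3    4    1    4    4    2

4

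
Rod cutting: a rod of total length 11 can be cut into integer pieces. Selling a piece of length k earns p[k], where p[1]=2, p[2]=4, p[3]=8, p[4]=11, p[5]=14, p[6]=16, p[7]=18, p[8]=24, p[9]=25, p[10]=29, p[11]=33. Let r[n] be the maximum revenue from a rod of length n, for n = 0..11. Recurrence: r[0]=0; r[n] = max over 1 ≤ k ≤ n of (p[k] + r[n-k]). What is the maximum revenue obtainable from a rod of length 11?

33

   n    0    1    2    3    4    5    6    7    8    9   10   11
r[n]    0    2    4    8   11   14   16   19   24   26   29   33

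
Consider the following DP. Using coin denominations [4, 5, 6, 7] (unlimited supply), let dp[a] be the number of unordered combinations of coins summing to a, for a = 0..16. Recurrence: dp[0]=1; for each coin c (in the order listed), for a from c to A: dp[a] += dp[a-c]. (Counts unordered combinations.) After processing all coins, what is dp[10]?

2

after  coin     0     1     2     3     4     5     6     7     8     9    10    11    12    13    14    15    16
          4     1     0     0     0     1     0     0     0     1     0     0     0     1     0     0     0     1
          5     1     0     0     0     1     1     0     0     1     1     1     0     1     1     1     1     1
          6     1     0     0     0     1     1     1     0     1     1     2     1     2     1     2     2     3
          7     1     0     0     0     1     1     1     1     1     1     2     2     3     2     3     3     4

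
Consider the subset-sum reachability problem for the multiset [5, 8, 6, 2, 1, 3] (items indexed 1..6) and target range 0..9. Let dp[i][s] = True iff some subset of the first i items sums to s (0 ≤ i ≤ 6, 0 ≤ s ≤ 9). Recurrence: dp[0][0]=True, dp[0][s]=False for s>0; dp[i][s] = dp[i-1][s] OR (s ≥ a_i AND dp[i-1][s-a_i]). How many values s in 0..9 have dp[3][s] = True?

i\s   0   1   2   3   4   5   6   7   8   9
  0   T   F   F   F   F   F   F   F   F   F
  1   T   F   F   F   F   T   F   F   F   F
  2   T   F   F   F   F   T   F   F   T   F
  3   T   F   F   F   F   T   T   F   T   F
  4   T   F   T   F   F   T   T   T   T   F
  5   T   T   T   T   F   T   T   T   T   T
  6   T   T   T   T   T   T   T   T   T   T

4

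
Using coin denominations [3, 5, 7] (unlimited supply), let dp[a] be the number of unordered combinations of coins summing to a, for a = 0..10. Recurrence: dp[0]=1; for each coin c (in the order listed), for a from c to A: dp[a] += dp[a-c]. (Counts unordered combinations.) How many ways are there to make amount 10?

2

after  coin     0     1     2     3     4     5     6     7     8     9    10
          3     1     0     0     1     0     0     1     0     0     1     0
          5     1     0     0     1     0     1     1     0     1     1     1
          7     1     0     0     1     0     1     1     1     1     1     2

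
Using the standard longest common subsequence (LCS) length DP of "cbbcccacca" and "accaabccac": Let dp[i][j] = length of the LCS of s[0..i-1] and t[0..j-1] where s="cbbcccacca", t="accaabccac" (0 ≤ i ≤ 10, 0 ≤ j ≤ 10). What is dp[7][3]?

   ''  a  c  c  a  a  b  c  c  a  c
''  0  0  0  0  0  0  0  0  0  0  0
 c  0  0  1  1  1  1  1  1  1  1  1
 b  0  0  1  1  1  1  2  2  2  2  2
 b  0  0  1  1  1  1  2  2  2  2  2
 c  0  0  1  2  2  2  2  3  3  3  3
 c  0  0  1  2  2  2  2  3  4  4  4
 c  0  0  1  2  2  2  2  3  4  4  5
 a  0  1  1  2  3  3  3  3  4  5  5
 c  0  1  2  2  3  3  3  4  4  5  6
 c  0  1  2  3  3  3  3  4  5  5  6
 a  0  1  2  3  4  4  4  4  5  6  6

2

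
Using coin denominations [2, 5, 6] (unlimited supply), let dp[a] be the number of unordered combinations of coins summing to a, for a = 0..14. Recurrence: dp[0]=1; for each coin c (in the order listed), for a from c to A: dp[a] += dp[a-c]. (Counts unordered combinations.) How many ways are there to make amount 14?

4

after  coin     0     1     2     3     4     5     6     7     8     9    10    11    12    13    14
          2     1     0     1     0     1     0     1     0     1     0     1     0     1     0     1
          5     1     0     1     0     1     1     1     1     1     1     2     1     2     1     2
          6     1     0     1     0     1     1     2     1     2     1     3     2     4     2     4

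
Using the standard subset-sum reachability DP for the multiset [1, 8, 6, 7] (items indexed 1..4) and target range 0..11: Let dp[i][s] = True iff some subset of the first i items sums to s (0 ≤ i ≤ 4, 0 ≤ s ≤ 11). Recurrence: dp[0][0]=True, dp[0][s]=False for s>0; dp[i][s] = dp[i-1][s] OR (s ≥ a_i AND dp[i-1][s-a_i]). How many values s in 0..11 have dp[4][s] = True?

6

i\s   0   1   2   3   4   5   6   7   8   9  10  11
  0   T   F   F   F   F   F   F   F   F   F   F   F
  1   T   T   F   F   F   F   F   F   F   F   F   F
  2   T   T   F   F   F   F   F   F   T   T   F   F
  3   T   T   F   F   F   F   T   T   T   T   F   F
  4   T   T   F   F   F   F   T   T   T   T   F   F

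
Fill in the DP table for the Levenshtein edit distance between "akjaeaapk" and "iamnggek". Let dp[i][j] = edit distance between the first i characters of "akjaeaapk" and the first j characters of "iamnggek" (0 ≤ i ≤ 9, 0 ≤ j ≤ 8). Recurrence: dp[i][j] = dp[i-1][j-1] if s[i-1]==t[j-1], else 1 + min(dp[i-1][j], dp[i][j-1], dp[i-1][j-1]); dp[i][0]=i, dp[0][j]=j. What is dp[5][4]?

   ''  i  a  m  n  g  g  e  k
''  0  1  2  3  4  5  6  7  8
 a  1  1  1  2  3  4  5  6  7
 k  2  2  2  2  3  4  5  6  6
 j  3  3  3  3  3  4  5  6  7
 a  4  4  3  4  4  4  5  6  7
 e  5  5  4  4  5  5  5  5  6
 a  6  6  5  5  5  6  6  6  6
 a  7  7  6  6  6  6  7  7  7
 p  8  8  7  7  7  7  7  8  8
 k  9  9  8  8  8  8  8  8  8

5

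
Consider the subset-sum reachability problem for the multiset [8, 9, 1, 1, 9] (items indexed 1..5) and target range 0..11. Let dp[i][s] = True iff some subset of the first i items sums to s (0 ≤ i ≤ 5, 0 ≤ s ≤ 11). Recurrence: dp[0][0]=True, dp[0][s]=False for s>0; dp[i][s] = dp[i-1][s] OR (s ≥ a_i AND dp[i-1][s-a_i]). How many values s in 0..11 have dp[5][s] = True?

7

i\s   0   1   2   3   4   5   6   7   8   9  10  11
  0   T   F   F   F   F   F   F   F   F   F   F   F
  1   T   F   F   F   F   F   F   F   T   F   F   F
  2   T   F   F   F   F   F   F   F   T   T   F   F
  3   T   T   F   F   F   F   F   F   T   T   T   F
  4   T   T   T   F   F   F   F   F   T   T   T   T
  5   T   T   T   F   F   F   F   F   T   T   T   T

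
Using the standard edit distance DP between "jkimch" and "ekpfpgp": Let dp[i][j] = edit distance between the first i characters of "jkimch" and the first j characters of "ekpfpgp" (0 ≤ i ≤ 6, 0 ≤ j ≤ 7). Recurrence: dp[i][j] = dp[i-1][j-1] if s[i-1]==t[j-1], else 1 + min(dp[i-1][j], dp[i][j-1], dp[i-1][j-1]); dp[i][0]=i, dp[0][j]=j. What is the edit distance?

6

   ''  e  k  p  f  p  g  p
''  0  1  2  3  4  5  6  7
 j  1  1  2  3  4  5  6  7
 k  2  2  1  2  3  4  5  6
 i  3  3  2  2  3  4  5  6
 m  4  4  3  3  3  4  5  6
 c  5  5  4  4  4  4  5  6
 h  6  6  5  5  5  5  5  6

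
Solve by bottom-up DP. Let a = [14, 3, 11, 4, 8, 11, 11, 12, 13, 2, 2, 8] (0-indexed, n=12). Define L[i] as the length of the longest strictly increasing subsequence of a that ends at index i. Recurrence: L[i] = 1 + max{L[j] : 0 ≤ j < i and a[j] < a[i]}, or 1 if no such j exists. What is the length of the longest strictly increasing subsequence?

   i    0    1    2    3    4    5    6    7    8    9   10   11
a[i]   14    3   11    4    8   11   11   12   13    2    2    8
L[i]    1    1    2    2    3    4    4    5    6    1    1    3

6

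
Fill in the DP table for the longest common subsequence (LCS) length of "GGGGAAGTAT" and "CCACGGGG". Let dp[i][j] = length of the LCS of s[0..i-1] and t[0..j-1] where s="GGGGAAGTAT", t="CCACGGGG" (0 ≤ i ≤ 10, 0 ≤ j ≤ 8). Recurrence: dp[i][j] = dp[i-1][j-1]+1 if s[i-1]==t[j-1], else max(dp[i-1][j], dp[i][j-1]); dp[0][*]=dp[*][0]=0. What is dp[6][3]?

1

   ''  C  C  A  C  G  G  G  G
''  0  0  0  0  0  0  0  0  0
 G  0  0  0  0  0  1  1  1  1
 G  0  0  0  0  0  1  2  2  2
 G  0  0  0  0  0  1  2  3  3
 G  0  0  0  0  0  1  2  3  4
 A  0  0  0  1  1  1  2  3  4
 A  0  0  0  1  1  1  2  3  4
 G  0  0  0  1  1  2  2  3  4
 T  0  0  0  1  1  2  2  3  4
 A  0  0  0  1  1  2  2  3  4
 T  0  0  0  1  1  2  2  3  4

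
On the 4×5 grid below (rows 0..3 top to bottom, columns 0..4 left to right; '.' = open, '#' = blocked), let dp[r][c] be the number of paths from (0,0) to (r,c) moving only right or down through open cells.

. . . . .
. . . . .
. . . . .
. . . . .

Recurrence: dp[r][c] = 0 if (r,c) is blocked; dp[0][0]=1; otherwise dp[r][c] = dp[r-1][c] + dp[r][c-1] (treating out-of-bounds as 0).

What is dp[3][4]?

r\c   0   1   2   3   4
  0   1   1   1   1   1
  1   1   2   3   4   5
  2   1   3   6  10  15
  3   1   4  10  20  35

35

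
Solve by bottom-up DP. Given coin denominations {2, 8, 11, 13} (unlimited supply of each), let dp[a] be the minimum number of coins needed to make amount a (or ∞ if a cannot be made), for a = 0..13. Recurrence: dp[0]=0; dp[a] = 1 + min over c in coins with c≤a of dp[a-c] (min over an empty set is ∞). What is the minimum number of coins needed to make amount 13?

 a  0  1  2  3  4  5  6  7  8  9 10 11 12 13
dp  0  -  1  -  2  -  3  -  1  -  2  1  3  1
(- denotes ∞ / unreachable)

1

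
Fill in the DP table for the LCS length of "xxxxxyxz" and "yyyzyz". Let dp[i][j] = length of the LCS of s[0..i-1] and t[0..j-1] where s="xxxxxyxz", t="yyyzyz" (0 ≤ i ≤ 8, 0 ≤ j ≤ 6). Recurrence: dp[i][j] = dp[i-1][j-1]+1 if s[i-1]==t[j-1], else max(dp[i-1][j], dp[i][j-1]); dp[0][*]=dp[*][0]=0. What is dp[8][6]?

   ''  y  y  y  z  y  z
''  0  0  0  0  0  0  0
 x  0  0  0  0  0  0  0
 x  0  0  0  0  0  0  0
 x  0  0  0  0  0  0  0
 x  0  0  0  0  0  0  0
 x  0  0  0  0  0  0  0
 y  0  1  1  1  1  1  1
 x  0  1  1  1  1  1  1
 z  0  1  1  1  2  2  2

2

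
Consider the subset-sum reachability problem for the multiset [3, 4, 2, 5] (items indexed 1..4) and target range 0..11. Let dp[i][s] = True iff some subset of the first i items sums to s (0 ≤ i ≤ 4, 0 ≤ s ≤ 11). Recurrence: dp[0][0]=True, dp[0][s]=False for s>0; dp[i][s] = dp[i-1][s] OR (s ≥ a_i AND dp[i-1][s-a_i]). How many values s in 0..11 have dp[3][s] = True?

8

i\s   0   1   2   3   4   5   6   7   8   9  10  11
  0   T   F   F   F   F   F   F   F   F   F   F   F
  1   T   F   F   T   F   F   F   F   F   F   F   F
  2   T   F   F   T   T   F   F   T   F   F   F   F
  3   T   F   T   T   T   T   T   T   F   T   F   F
  4   T   F   T   T   T   T   T   T   T   T   T   T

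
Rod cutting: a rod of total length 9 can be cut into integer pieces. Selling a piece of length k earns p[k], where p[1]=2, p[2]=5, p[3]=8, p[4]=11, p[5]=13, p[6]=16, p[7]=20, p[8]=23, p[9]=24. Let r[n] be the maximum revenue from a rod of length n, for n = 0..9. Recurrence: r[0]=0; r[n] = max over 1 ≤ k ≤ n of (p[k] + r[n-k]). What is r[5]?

13

   n    0    1    2    3    4    5    6    7    8    9
r[n]    0    2    5    8   11   13   16   20   23   25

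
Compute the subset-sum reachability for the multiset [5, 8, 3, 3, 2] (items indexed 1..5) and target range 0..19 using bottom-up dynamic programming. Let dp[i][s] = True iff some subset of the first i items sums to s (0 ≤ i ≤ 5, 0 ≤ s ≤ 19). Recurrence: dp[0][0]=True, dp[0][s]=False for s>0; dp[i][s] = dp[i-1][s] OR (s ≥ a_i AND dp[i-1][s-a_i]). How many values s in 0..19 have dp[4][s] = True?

10

i\s   0   1   2   3   4   5   6   7   8   9  10  11  12  13  14  15  16  17  18  19
  0   T   F   F   F   F   F   F   F   F   F   F   F   F   F   F   F   F   F   F   F
  1   T   F   F   F   F   T   F   F   F   F   F   F   F   F   F   F   F   F   F   F
  2   T   F   F   F   F   T   F   F   T   F   F   F   F   T   F   F   F   F   F   F
  3   T   F   F   T   F   T   F   F   T   F   F   T   F   T   F   F   T   F   F   F
  4   T   F   F   T   F   T   T   F   T   F   F   T   F   T   T   F   T   F   F   T
  5   T   F   T   T   F   T   T   T   T   F   T   T   F   T   T   T   T   F   T   T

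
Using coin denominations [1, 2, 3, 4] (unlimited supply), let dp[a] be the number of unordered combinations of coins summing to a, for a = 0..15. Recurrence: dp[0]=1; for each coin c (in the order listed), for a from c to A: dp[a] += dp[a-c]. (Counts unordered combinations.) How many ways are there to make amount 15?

54

after  coin     0     1     2     3     4     5     6     7     8     9    10    11    12    13    14    15
          1     1     1     1     1     1     1     1     1     1     1     1     1     1     1     1     1
          2     1     1     2     2     3     3     4     4     5     5     6     6     7     7     8     8
          3     1     1     2     3     4     5     7     8    10    12    14    16    19    21    24    27
          4     1     1     2     3     5     6     9    11    15    18    23    27    34    39    47    54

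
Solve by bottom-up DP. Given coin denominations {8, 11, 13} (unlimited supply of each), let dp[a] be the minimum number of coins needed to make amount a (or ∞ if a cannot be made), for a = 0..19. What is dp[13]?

 a  0  1  2  3  4  5  6  7  8  9 10 11 12 13 14 15 16 17 18 19
dp  0  -  -  -  -  -  -  -  1  -  -  1  -  1  -  -  2  -  -  2
(- denotes ∞ / unreachable)

1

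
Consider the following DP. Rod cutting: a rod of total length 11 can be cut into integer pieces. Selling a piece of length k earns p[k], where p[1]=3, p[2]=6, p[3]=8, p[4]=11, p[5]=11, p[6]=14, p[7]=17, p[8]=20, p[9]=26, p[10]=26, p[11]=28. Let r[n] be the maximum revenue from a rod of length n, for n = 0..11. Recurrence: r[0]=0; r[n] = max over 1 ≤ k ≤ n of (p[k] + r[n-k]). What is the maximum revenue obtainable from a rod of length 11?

   n    0    1    2    3    4    5    6    7    8    9   10   11
r[n]    0    3    6    9   12   15   18   21   24   27   30   33

33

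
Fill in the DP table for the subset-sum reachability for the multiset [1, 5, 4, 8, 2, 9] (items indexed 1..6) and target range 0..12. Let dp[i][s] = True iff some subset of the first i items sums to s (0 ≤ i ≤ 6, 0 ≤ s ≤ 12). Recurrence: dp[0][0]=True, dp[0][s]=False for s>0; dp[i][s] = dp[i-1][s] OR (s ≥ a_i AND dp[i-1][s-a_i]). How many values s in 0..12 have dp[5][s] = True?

i\s   0   1   2   3   4   5   6   7   8   9  10  11  12
  0   T   F   F   F   F   F   F   F   F   F   F   F   F
  1   T   T   F   F   F   F   F   F   F   F   F   F   F
  2   T   T   F   F   F   T   T   F   F   F   F   F   F
  3   T   T   F   F   T   T   T   F   F   T   T   F   F
  4   T   T   F   F   T   T   T   F   T   T   T   F   T
  5   T   T   T   T   T   T   T   T   T   T   T   T   T
  6   T   T   T   T   T   T   T   T   T   T   T   T   T

13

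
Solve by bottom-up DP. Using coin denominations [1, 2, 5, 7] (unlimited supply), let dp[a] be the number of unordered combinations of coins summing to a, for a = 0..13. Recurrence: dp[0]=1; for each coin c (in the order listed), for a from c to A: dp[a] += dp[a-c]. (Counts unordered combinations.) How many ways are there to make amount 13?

after  coin     0     1     2     3     4     5     6     7     8     9    10    11    12    13
          1     1     1     1     1     1     1     1     1     1     1     1     1     1     1
          2     1     1     2     2     3     3     4     4     5     5     6     6     7     7
          5     1     1     2     2     3     4     5     6     7     8    10    11    13    14
          7     1     1     2     2     3     4     5     7     8    10    12    14    17    19

19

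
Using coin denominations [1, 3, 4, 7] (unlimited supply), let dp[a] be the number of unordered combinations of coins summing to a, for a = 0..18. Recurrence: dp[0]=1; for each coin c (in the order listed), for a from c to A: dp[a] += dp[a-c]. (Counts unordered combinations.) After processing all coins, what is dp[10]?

after  coin     0     1     2     3     4     5     6     7     8     9    10    11    12    13    14    15    16    17    18
          1     1     1     1     1     1     1     1     1     1     1     1     1     1     1     1     1     1     1     1
          3     1     1     1     2     2     2     3     3     3     4     4     4     5     5     5     6     6     6     7
          4     1     1     1     2     3     3     4     5     6     7     8     9    11    12    13    15    17    18    20
          7     1     1     1     2     3     3     4     6     7     8    10    12    14    16    19    22    25    28    32

10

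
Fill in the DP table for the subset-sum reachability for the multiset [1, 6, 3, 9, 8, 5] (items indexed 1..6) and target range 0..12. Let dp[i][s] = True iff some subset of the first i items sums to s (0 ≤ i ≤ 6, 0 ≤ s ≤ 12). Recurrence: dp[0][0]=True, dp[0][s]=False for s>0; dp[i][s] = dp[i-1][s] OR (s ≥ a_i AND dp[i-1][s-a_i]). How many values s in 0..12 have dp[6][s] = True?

12

i\s   0   1   2   3   4   5   6   7   8   9  10  11  12
  0   T   F   F   F   F   F   F   F   F   F   F   F   F
  1   T   T   F   F   F   F   F   F   F   F   F   F   F
  2   T   T   F   F   F   F   T   T   F   F   F   F   F
  3   T   T   F   T   T   F   T   T   F   T   T   F   F
  4   T   T   F   T   T   F   T   T   F   T   T   F   T
  5   T   T   F   T   T   F   T   T   T   T   T   T   T
  6   T   T   F   T   T   T   T   T   T   T   T   T   T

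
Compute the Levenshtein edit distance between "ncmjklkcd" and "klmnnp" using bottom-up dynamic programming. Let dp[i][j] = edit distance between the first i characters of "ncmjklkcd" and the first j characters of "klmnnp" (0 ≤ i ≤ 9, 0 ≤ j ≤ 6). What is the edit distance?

8

   ''  k  l  m  n  n  p
''  0  1  2  3  4  5  6
 n  1  1  2  3  3  4  5
 c  2  2  2  3  4  4  5
 m  3  3  3  2  3  4  5
 j  4  4  4  3  3  4  5
 k  5  4  5  4  4  4  5
 l  6  5  4  5  5  5  5
 k  7  6  5  5  6  6  6
 c  8  7  6  6  6  7  7
 d  9  8  7  7  7  7  8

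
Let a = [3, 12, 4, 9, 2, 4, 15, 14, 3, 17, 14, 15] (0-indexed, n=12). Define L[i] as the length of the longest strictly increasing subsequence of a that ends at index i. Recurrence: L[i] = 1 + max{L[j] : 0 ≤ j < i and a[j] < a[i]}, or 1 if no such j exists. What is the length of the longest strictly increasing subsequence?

   i    0    1    2    3    4    5    6    7    8    9   10   11
a[i]    3   12    4    9    2    4   15   14    3   17   14   15
L[i]    1    2    2    3    1    2    4    4    2    5    4    5

5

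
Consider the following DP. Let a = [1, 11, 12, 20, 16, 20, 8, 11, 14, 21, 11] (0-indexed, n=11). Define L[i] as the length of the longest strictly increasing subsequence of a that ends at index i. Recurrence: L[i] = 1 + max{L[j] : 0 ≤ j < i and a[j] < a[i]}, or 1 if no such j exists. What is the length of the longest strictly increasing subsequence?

6

   i    0    1    2    3    4    5    6    7    8    9   10
a[i]    1   11   12   20   16   20    8   11   14   21   11
L[i]    1    2    3    4    4    5    2    3    4    6    3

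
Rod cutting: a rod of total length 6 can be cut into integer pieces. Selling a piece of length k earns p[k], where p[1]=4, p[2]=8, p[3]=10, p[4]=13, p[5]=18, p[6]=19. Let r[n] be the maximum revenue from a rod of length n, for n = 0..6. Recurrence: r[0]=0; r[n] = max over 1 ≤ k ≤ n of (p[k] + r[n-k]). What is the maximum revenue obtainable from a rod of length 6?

   n    0    1    2    3    4    5    6
r[n]    0    4    8   12   16   20   24

24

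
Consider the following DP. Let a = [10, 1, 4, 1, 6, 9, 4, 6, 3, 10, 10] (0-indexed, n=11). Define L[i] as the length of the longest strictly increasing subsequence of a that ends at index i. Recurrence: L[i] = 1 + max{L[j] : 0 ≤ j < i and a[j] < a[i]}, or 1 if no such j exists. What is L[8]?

   i    0    1    2    3    4    5    6    7    8    9   10
a[i]   10    1    4    1    6    9    4    6    3   10   10
L[i]    1    1    2    1    3    4    2    3    2    5    5

2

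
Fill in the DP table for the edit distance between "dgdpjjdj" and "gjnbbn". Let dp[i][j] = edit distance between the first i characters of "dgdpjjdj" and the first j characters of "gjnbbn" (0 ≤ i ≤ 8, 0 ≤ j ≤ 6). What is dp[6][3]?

   ''  g  j  n  b  b  n
''  0  1  2  3  4  5  6
 d  1  1  2  3  4  5  6
 g  2  1  2  3  4  5  6
 d  3  2  2  3  4  5  6
 p  4  3  3  3  4  5  6
 j  5  4  3  4  4  5  6
 j  6  5  4  4  5  5  6
 d  7  6  5  5  5  6  6
 j  8  7  6  6  6  6  7

4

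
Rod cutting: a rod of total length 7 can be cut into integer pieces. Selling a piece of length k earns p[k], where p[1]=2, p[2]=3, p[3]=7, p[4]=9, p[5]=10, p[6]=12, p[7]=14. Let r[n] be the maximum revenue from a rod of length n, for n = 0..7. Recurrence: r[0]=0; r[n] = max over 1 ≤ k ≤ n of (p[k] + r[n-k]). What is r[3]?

   n    0    1    2    3    4    5    6    7
r[n]    0    2    4    7    9   11   14   16

7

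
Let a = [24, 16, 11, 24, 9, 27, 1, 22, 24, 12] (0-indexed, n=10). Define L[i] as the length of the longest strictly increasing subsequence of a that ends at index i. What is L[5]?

3

   i    0    1    2    3    4    5    6    7    8    9
a[i]   24   16   11   24    9   27    1   22   24   12
L[i]    1    1    1    2    1    3    1    2    3    2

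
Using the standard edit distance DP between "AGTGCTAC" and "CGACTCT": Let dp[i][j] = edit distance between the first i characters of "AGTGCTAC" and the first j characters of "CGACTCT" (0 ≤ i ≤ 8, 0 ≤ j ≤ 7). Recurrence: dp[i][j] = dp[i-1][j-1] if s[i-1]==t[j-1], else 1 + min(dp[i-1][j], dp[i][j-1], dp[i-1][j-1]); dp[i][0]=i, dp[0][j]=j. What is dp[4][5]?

   ''  C  G  A  C  T  C  T
''  0  1  2  3  4  5  6  7
 A  1  1  2  2  3  4  5  6
 G  2  2  1  2  3  4  5  6
 T  3  3  2  2  3  3  4  5
 G  4  4  3  3  3  4  4  5
 C  5  4  4  4  3  4  4  5
 T  6  5  5  5  4  3  4  4
 A  7  6  6  5  5  4  4  5
 C  8  7  7  6  5  5  4  5

4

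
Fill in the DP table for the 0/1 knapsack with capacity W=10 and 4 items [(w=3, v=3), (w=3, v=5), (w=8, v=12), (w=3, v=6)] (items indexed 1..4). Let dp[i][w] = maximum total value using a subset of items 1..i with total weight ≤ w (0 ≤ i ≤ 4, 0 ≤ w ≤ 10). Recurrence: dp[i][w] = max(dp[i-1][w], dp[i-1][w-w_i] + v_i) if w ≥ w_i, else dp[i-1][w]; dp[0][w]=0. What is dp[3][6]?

8

i\w   0   1   2   3   4   5   6   7   8   9  10
  0   0   0   0   0   0   0   0   0   0   0   0
  1   0   0   0   3   3   3   3   3   3   3   3
  2   0   0   0   5   5   5   8   8   8   8   8
  3   0   0   0   5   5   5   8   8  12  12  12
  4   0   0   0   6   6   6  11  11  12  14  14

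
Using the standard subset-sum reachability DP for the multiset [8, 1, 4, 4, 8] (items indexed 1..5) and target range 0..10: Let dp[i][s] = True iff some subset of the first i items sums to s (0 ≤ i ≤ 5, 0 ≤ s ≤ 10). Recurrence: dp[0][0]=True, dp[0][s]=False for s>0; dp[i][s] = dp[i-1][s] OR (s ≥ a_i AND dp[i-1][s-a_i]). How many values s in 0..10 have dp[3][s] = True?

i\s   0   1   2   3   4   5   6   7   8   9  10
  0   T   F   F   F   F   F   F   F   F   F   F
  1   T   F   F   F   F   F   F   F   T   F   F
  2   T   T   F   F   F   F   F   F   T   T   F
  3   T   T   F   F   T   T   F   F   T   T   F
  4   T   T   F   F   T   T   F   F   T   T   F
  5   T   T   F   F   T   T   F   F   T   T   F

6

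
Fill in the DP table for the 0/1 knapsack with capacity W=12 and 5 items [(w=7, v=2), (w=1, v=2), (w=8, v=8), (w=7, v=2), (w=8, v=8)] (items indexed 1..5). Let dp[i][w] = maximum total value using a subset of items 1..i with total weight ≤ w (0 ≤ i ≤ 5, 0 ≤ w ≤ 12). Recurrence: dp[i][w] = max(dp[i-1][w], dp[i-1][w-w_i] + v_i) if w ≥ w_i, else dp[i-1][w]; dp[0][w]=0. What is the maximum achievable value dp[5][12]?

i\w   0   1   2   3   4   5   6   7   8   9  10  11  12
  0   0   0   0   0   0   0   0   0   0   0   0   0   0
  1   0   0   0   0   0   0   0   2   2   2   2   2   2
  2   0   2   2   2   2   2   2   2   4   4   4   4   4
  3   0   2   2   2   2   2   2   2   8  10  10  10  10
  4   0   2   2   2   2   2   2   2   8  10  10  10  10
  5   0   2   2   2   2   2   2   2   8  10  10  10  10

10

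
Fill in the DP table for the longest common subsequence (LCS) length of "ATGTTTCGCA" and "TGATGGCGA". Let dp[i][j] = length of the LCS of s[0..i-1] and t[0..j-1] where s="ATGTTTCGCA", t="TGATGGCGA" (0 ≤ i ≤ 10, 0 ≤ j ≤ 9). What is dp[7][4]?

3

   ''  T  G  A  T  G  G  C  G  A
''  0  0  0  0  0  0  0  0  0  0
 A  0  0  0  1  1  1  1  1  1  1
 T  0  1  1  1  2  2  2  2  2  2
 G  0  1  2  2  2  3  3  3  3  3
 T  0  1  2  2  3  3  3  3  3  3
 T  0  1  2  2  3  3  3  3  3  3
 T  0  1  2  2  3  3  3  3  3  3
 C  0  1  2  2  3  3  3  4  4  4
 G  0  1  2  2  3  4  4  4  5  5
 C  0  1  2  2  3  4  4  5  5  5
 A  0  1  2  3  3  4  4  5  5  6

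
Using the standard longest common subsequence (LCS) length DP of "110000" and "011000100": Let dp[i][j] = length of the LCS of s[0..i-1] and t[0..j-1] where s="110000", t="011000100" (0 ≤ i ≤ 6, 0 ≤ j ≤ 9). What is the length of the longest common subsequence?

   ''  0  1  1  0  0  0  1  0  0
''  0  0  0  0  0  0  0  0  0  0
 1  0  0  1  1  1  1  1  1  1  1
 1  0  0  1  2  2  2  2  2  2  2
 0  0  1  1  2  3  3  3  3  3  3
 0  0  1  1  2  3  4  4  4  4  4
 0  0  1  1  2  3  4  5  5  5  5
 0  0  1  1  2  3  4  5  5  6  6

6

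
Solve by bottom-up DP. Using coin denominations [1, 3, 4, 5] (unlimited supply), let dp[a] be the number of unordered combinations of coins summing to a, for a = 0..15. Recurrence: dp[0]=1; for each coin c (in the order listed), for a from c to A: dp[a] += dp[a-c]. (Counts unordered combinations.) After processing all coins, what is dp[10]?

after  coin     0     1     2     3     4     5     6     7     8     9    10    11    12    13    14    15
          1     1     1     1     1     1     1     1     1     1     1     1     1     1     1     1     1
          3     1     1     1     2     2     2     3     3     3     4     4     4     5     5     5     6
          4     1     1     1     2     3     3     4     5     6     7     8     9    11    12    13    15
          5     1     1     1     2     3     4     5     6     8    10    12    14    17    20    23    27

12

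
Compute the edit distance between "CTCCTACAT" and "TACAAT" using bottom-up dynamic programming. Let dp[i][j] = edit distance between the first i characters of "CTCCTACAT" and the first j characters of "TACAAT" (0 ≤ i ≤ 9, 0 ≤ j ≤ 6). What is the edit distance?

   ''  T  A  C  A  A  T
''  0  1  2  3  4  5  6
 C  1  1  2  2  3  4  5
 T  2  1  2  3  3  4  4
 C  3  2  2  2  3  4  5
 C  4  3  3  2  3  4  5
 T  5  4  4  3  3  4  4
 A  6  5  4  4  3  3  4
 C  7  6  5  4  4  4  4
 A  8  7  6  5  4  4  5
 T  9  8  7  6  5  5  4

4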